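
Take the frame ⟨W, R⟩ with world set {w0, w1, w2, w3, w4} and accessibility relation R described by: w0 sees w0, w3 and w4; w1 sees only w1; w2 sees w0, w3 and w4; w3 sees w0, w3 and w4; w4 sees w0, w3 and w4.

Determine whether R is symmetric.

No

Symmetric: no — w2 R w0 but not w0 R w2.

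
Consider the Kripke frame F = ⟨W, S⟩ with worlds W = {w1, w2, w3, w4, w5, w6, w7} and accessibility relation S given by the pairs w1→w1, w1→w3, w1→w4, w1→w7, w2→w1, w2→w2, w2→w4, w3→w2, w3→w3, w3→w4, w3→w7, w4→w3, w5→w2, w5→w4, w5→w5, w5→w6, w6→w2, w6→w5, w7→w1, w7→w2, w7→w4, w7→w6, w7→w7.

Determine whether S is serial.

Serial: yes — every world has a successor (e.g. w1 S w1).

Yes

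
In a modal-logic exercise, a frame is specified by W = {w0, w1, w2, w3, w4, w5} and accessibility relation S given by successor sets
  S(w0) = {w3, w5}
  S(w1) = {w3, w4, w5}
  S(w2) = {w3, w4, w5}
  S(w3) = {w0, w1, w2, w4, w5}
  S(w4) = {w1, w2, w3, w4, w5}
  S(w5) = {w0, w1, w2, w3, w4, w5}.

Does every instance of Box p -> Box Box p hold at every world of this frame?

No

Axiom 4 corresponds to the accessibility relation being transitive.
Transitive: no — w0 S w3 and w3 S w1, but not w0 S w1.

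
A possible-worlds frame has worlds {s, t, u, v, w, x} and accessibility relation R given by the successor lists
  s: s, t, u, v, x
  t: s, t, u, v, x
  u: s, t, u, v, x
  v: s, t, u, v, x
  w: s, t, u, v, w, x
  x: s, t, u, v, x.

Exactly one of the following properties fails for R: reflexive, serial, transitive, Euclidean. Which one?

Reflexive: yes — every world is R-related to itself.
Serial: yes — every world has a successor (e.g. s R s).
Transitive: yes — every two-step R-path is closed by a direct edge.
Euclidean: no — w R s and w R w, but not s R w.
Only Euclidean fails.

Euclidean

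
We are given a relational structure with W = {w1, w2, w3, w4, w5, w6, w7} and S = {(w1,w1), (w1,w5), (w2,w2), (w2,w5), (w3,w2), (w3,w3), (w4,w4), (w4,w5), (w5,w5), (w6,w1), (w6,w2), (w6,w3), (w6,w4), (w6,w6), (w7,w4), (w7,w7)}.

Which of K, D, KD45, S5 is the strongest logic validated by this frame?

D

Serial (axiom D): yes — every world has a successor (e.g. w1 S w1).
Euclidean (axiom 5): no — w6 S w1 and w6 S w2, but not w1 S w2.
Transitive (axiom 4): no — w3 S w2 and w2 S w5, but not w3 S w5.
Reflexive (axiom T): yes — every world is S-related to itself.
So F validates K, D; KD45 would additionally require S to be Euclidean and transitive. The strongest is D.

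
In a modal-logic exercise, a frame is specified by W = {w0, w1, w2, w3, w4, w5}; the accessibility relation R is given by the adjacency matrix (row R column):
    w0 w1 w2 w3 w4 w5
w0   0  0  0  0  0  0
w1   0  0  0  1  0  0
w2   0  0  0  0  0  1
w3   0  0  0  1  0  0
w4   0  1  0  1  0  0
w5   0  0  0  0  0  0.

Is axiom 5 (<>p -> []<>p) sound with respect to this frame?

By correspondence theory, 5 is valid on a frame iff R is Euclidean.
Euclidean: no — w4 R w3 and w4 R w1, but not w3 R w1.

No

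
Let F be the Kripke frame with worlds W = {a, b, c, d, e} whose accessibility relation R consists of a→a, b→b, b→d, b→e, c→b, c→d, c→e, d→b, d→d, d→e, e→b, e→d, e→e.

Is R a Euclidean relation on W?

Euclidean: yes — any two successors of a common world are R-related.

Yes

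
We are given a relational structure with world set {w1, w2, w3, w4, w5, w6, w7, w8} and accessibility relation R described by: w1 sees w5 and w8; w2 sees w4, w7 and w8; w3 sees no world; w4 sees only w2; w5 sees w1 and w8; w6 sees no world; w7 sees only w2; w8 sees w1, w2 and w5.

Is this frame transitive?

No

Transitive: no — w1 R w8 and w8 R w2, but not w1 R w2.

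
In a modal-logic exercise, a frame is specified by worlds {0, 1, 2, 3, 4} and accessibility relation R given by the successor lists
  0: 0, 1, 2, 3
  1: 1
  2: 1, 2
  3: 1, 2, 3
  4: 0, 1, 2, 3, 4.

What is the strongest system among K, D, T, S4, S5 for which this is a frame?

S4

Serial (axiom D): yes — every world has a successor (e.g. 0 R 0).
Reflexive (axiom T): yes — every world is R-related to itself.
Transitive (axiom 4): yes — every two-step R-path is closed by a direct edge.
Euclidean (axiom 5): no — 0 R 1 and 0 R 2, but not 1 R 2.
So F validates K, D, T, S4; S5 would additionally require R to be Euclidean. The strongest is S4.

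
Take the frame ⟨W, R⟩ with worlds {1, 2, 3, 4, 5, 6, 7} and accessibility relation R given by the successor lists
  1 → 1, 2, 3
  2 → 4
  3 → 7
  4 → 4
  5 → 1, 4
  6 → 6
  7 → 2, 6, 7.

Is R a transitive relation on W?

Transitive: no — 1 R 2 and 2 R 4, but not 1 R 4.

No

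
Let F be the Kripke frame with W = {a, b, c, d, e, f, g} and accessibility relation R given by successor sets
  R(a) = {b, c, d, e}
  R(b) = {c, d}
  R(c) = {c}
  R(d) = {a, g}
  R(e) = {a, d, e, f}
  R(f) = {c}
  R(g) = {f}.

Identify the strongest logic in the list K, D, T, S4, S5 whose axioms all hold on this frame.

D

Serial (axiom D): yes — every world has a successor (e.g. a R b).
Reflexive (axiom T): no — a is not related to itself.
Transitive (axiom 4): no — a R d and d R g, but not a R g.
Euclidean (axiom 5): no — a R b and a R e, but not b R e.
So F validates K, D; T would additionally require R to be reflexive. The strongest is D.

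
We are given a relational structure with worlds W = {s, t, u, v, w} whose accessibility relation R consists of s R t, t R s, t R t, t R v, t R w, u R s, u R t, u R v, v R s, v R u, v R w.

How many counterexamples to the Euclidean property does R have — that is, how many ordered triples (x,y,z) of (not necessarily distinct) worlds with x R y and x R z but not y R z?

Enumerating: (t,s,s), (t,s,v), (t,s,w), (t,v,t), (t,v,v), (t,w,s), (t,w,t), (t,w,v), (t,w,w), (u,s,s), (u,s,v), (u,v,t), … and 9 more.
Total: 21.

21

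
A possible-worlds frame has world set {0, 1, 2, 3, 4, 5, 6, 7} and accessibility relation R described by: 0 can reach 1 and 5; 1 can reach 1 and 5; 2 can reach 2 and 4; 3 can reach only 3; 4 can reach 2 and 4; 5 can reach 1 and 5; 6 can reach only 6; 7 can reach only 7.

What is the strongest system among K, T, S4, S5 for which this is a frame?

K

Reflexive (axiom T): no — 0 is not related to itself.
Transitive (axiom 4): yes — every two-step R-path is closed by a direct edge.
Euclidean (axiom 5): yes — any two successors of a common world are R-related.
So F validates K; T would additionally require R to be reflexive. The strongest is K.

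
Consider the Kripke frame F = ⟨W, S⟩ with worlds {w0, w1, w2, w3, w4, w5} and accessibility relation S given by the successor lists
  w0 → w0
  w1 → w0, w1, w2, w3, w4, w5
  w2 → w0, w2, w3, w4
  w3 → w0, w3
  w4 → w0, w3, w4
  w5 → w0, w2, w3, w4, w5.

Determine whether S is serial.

Yes

Serial: yes — every world has a successor (e.g. w0 S w0).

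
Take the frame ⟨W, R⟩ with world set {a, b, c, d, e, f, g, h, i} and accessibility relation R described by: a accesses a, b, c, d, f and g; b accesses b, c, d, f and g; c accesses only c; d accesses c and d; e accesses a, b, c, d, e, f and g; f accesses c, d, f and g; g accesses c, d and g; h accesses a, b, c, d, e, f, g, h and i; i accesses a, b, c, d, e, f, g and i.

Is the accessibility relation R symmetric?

No

Symmetric: no — a R b but not b R a.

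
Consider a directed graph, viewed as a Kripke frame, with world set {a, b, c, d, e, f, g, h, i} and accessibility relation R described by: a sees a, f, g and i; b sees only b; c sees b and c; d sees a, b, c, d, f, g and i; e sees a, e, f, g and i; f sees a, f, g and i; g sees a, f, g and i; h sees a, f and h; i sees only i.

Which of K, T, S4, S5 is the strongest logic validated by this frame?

T

Reflexive (axiom T): yes — every world is R-related to itself.
Transitive (axiom 4): no — h R a and a R g, but not h R g.
Euclidean (axiom 5): no — a R i and a R f, but not i R f.
So F validates K, T; S4 would additionally require R to be transitive. The strongest is T.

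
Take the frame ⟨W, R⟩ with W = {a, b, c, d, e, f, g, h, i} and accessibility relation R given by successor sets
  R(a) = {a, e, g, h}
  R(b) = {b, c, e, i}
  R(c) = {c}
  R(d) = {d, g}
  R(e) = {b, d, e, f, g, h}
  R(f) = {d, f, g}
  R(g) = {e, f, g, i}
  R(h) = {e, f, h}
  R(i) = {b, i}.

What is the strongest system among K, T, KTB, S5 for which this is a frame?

T

Reflexive (axiom T): yes — every world is R-related to itself.
Symmetric (axiom B): no — a R e but not e R a.
Euclidean (axiom 5): no — a R g and a R h, but not g R h.
So F validates K, T; KTB would additionally require R to be symmetric. The strongest is T.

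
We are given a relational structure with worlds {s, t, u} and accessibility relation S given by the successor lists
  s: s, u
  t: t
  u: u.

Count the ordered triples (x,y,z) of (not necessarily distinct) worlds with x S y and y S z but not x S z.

0

S is transitive; there are no such tuples.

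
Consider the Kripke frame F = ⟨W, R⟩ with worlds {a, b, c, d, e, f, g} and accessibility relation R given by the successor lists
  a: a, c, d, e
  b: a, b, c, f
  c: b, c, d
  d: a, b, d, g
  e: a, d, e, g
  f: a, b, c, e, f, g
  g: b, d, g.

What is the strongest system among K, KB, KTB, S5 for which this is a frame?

K

Symmetric (axiom B): no — a R c but not c R a.
Reflexive (axiom T): yes — every world is R-related to itself.
Euclidean (axiom 5): no — a R c and a R e, but not c R e.
So F validates K; KB would additionally require R to be symmetric. The strongest is K.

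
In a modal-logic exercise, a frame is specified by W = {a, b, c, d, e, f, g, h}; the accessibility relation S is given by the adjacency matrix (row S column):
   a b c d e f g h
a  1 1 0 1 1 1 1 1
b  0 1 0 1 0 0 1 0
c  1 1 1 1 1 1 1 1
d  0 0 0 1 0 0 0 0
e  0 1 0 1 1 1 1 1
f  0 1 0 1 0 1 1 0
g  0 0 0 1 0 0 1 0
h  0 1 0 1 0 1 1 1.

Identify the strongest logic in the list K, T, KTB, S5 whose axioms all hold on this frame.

Reflexive (axiom T): yes — every world is S-related to itself.
Symmetric (axiom B): no — a S b but not b S a.
Euclidean (axiom 5): no — a S b and a S e, but not b S e.
So F validates K, T; KTB would additionally require S to be symmetric. The strongest is T.

T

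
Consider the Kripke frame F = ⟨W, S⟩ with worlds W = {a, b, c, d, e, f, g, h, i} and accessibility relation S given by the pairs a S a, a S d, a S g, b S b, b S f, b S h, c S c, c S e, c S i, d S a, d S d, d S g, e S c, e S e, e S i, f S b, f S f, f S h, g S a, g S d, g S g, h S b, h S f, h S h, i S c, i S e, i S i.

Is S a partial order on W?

Reflexive: yes — every world is S-related to itself.
Transitive: yes — every two-step S-path is closed by a direct edge.
Antisymmetric: no — a S d and d S a with a ≠ d.
So S is not a partial order.

No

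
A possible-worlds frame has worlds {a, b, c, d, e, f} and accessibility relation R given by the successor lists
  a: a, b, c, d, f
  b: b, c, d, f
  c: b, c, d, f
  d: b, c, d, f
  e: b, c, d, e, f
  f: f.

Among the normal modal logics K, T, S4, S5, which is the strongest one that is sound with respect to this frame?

Reflexive (axiom T): yes — every world is R-related to itself.
Transitive (axiom 4): yes — every two-step R-path is closed by a direct edge.
Euclidean (axiom 5): no — a R f and a R b, but not f R b.
So F validates K, T, S4; S5 would additionally require R to be Euclidean. The strongest is S4.

S4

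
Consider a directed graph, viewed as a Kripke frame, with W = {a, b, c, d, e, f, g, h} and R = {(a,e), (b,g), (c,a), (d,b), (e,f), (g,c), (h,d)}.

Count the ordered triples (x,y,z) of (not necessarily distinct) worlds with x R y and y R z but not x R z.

6

Enumerating: (a,e,f), (b,g,c), (c,a,e), (d,b,g), (g,c,a), (h,d,b).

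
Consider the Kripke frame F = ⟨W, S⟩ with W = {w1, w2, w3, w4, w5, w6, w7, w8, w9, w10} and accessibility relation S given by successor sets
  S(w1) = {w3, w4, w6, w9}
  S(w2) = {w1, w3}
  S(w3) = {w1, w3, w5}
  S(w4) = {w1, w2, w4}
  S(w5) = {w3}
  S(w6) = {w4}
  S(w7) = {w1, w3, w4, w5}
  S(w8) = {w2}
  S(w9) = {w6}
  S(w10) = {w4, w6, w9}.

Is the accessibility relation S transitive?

Transitive: no — w1 S w3 and w3 S w5, but not w1 S w5.

No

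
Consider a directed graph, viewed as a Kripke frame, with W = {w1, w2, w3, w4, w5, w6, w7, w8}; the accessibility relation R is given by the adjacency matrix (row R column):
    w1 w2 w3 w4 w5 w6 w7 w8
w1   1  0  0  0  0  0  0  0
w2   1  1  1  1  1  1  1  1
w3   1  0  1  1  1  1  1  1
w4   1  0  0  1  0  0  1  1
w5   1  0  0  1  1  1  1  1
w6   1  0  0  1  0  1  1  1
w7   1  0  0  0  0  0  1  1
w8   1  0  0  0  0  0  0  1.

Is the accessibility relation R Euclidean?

Euclidean: no — w2 R w1 and w2 R w3, but not w1 R w3.

No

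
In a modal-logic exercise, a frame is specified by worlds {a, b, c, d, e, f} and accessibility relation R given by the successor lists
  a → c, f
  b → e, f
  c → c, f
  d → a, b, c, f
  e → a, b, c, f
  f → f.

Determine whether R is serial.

Yes

Serial: yes — every world has a successor (e.g. a R c).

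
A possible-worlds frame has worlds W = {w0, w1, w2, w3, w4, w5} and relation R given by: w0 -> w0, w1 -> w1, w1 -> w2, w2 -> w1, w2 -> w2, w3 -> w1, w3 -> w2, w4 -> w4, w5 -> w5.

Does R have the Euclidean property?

Euclidean: yes — any two successors of a common world are R-related.

Yes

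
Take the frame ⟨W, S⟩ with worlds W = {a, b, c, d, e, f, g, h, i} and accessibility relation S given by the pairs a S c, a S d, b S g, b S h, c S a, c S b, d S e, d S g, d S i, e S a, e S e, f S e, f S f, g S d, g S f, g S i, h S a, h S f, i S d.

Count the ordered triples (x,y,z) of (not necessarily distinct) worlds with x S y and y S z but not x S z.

Enumerating: (a,c,a), (a,c,b), (a,d,e), (a,d,g), (a,d,i), (b,g,d), (b,g,f), (b,g,i), (b,h,a), (b,h,f), (c,a,c), (c,a,d), … and 18 more.
Total: 30.

30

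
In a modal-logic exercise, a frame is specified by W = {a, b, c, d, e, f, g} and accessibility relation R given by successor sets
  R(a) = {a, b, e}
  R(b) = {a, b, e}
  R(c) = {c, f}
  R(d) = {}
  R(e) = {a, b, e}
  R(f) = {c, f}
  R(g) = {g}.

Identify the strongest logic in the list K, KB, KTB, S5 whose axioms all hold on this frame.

KB

Symmetric (axiom B): yes — every pair in R has its reverse in R.
Reflexive (axiom T): no — d is not related to itself.
Euclidean (axiom 5): yes — any two successors of a common world are R-related.
So F validates K, KB; KTB would additionally require R to be reflexive. The strongest is KB.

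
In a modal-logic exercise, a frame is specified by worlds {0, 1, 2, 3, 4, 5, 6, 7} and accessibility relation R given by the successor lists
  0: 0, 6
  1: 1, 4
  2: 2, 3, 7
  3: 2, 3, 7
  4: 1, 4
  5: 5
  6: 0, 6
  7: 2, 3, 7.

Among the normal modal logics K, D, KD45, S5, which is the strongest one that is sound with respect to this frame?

Serial (axiom D): yes — every world has a successor (e.g. 0 R 0).
Euclidean (axiom 5): yes — any two successors of a common world are R-related.
Transitive (axiom 4): yes — every two-step R-path is closed by a direct edge.
Reflexive (axiom T): yes — every world is R-related to itself.
So F validates K, D, KD45, S5. The strongest is S5.

S5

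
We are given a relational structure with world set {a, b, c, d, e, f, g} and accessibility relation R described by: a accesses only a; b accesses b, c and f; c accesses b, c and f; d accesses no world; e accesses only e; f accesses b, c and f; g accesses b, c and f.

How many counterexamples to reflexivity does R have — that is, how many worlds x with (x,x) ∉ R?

Enumerating: d, g.

2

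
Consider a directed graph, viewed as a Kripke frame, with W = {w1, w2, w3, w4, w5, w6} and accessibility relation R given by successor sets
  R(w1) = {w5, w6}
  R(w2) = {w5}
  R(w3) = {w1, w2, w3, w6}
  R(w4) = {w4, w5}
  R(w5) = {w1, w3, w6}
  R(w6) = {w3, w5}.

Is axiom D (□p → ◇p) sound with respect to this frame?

Axiom D corresponds to the accessibility relation being serial.
Serial: yes — every world has a successor (e.g. w1 R w5).

Yes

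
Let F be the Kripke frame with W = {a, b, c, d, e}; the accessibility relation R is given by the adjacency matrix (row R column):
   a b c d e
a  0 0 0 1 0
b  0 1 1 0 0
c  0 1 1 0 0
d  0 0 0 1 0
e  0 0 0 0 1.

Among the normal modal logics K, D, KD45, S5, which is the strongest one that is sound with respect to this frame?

Serial (axiom D): yes — every world has a successor (e.g. a R d).
Euclidean (axiom 5): yes — any two successors of a common world are R-related.
Transitive (axiom 4): yes — every two-step R-path is closed by a direct edge.
Reflexive (axiom T): no — a is not related to itself.
So F validates K, D, KD45; S5 would additionally require R to be reflexive. The strongest is KD45.

KD45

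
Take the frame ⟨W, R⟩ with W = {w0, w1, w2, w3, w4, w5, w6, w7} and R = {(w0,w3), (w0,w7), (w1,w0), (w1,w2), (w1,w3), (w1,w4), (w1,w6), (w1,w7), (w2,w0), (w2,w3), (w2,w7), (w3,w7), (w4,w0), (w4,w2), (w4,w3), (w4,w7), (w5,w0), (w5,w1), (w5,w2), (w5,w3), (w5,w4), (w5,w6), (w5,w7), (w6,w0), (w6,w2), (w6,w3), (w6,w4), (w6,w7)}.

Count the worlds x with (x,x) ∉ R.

Enumerating: w0, w1, w2, w3, w4, w5, w6, w7.

8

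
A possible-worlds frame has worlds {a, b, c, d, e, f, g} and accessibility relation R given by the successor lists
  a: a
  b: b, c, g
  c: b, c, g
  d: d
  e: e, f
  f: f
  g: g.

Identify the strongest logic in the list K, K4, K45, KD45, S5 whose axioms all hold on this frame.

K4

Transitive (axiom 4): yes — every two-step R-path is closed by a direct edge.
Euclidean (axiom 5): no — b R g and b R c, but not g R c.
Serial (axiom D): yes — every world has a successor (e.g. a R a).
Reflexive (axiom T): yes — every world is R-related to itself.
So F validates K, K4; K45 would additionally require R to be Euclidean. The strongest is K4.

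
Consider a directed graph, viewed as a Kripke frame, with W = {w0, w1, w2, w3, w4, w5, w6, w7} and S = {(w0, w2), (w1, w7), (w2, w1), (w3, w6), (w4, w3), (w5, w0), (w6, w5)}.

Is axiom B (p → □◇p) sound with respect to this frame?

The schema B characterises exactly the symmetric frames.
Symmetric: no — w0 S w2 but not w2 S w0.

No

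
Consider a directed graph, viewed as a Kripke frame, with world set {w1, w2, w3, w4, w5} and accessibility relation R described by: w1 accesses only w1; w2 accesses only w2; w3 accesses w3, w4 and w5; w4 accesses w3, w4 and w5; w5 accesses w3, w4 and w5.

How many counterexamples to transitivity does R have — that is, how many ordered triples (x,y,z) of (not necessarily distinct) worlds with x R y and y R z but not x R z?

R is transitive; there are no such tuples.

0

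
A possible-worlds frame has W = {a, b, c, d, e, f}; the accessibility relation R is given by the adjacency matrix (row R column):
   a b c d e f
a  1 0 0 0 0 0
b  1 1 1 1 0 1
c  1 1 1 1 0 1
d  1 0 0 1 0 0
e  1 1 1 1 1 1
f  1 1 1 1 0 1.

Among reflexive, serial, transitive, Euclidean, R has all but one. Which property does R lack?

Reflexive: yes — every world is R-related to itself.
Serial: yes — every world has a successor (e.g. a R a).
Transitive: yes — every two-step R-path is closed by a direct edge.
Euclidean: no — b R a and b R c, but not a R c.
Only Euclidean fails.

Euclidean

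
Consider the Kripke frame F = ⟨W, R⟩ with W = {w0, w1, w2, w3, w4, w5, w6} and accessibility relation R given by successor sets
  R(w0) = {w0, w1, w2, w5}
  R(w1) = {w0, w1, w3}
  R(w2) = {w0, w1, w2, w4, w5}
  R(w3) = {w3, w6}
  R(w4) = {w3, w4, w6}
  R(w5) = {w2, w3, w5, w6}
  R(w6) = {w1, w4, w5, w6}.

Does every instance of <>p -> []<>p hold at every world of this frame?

The schema 5 characterises exactly the Euclidean frames.
Euclidean: no — w0 R w1 and w0 R w2, but not w1 R w2.

No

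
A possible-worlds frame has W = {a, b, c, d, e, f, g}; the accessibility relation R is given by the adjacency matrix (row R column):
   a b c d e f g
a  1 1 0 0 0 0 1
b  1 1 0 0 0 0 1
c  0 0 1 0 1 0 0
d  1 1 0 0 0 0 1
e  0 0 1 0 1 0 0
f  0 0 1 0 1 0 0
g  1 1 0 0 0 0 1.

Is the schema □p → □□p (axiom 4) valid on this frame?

By correspondence theory, 4 is valid on a frame iff R is transitive.
Transitive: yes — every two-step R-path is closed by a direct edge.

Yes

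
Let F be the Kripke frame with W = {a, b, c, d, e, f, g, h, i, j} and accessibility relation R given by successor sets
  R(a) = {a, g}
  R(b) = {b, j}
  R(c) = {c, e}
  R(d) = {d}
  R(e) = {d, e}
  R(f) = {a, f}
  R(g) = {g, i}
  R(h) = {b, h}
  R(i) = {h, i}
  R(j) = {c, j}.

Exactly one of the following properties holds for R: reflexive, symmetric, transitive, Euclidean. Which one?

Reflexive: yes — every world is R-related to itself.
Symmetric: no — a R g but not g R a.
Transitive: no — a R g and g R i, but not a R i.
Euclidean: no — a R g and a R a, but not g R a.
Only reflexive holds.

reflexive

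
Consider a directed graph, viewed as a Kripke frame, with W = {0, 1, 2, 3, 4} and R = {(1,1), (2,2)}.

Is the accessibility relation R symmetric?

Yes

Symmetric: yes — every pair in R has its reverse in R.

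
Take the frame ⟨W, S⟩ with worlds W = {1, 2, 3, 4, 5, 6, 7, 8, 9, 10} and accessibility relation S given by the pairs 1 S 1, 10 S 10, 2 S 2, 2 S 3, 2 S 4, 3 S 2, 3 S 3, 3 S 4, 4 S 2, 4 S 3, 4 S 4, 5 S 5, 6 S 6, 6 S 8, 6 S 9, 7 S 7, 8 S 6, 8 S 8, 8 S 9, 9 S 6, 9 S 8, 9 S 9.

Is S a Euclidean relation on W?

Yes

Euclidean: yes — any two successors of a common world are S-related.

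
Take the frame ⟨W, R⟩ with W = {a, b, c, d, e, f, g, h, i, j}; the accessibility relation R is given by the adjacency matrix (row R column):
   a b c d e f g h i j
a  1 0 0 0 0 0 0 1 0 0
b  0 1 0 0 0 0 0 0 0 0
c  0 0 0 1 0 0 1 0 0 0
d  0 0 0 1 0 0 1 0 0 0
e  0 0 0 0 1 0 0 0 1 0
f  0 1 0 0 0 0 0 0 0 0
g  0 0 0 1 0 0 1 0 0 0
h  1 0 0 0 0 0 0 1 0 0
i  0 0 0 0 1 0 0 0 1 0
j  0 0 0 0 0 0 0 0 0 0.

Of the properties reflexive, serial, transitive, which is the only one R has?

transitive

Reflexive: no — c is not related to itself.
Serial: no — j has no R-successor.
Transitive: yes — every two-step R-path is closed by a direct edge.
Only transitive holds.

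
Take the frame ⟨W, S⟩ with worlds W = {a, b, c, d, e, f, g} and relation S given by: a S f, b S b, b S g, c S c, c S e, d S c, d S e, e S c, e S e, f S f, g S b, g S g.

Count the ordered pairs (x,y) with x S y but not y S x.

Enumerating: (a,f), (d,c), (d,e).

3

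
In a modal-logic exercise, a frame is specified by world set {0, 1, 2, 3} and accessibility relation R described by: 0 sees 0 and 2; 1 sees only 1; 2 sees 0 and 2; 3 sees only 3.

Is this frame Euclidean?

Yes

Euclidean: yes — any two successors of a common world are R-related.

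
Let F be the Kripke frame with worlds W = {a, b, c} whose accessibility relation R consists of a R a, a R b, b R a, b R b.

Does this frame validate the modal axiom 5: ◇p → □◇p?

Yes

Axiom 5 corresponds to the accessibility relation being Euclidean.
Euclidean: yes — any two successors of a common world are R-related.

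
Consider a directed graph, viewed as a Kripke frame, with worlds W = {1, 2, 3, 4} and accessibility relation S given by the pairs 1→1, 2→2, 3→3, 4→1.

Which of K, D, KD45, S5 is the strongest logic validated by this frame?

KD45

Serial (axiom D): yes — every world has a successor (e.g. 1 S 1).
Euclidean (axiom 5): yes — any two successors of a common world are S-related.
Transitive (axiom 4): yes — every two-step S-path is closed by a direct edge.
Reflexive (axiom T): no — 4 is not related to itself.
So F validates K, D, KD45; S5 would additionally require S to be reflexive. The strongest is KD45.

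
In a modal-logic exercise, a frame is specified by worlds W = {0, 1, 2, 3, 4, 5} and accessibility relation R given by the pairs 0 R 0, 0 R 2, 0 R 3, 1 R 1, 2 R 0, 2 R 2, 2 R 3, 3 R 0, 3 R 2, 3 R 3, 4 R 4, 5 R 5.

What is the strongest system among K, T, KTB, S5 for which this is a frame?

S5

Reflexive (axiom T): yes — every world is R-related to itself.
Symmetric (axiom B): yes — every pair in R has its reverse in R.
Euclidean (axiom 5): yes — any two successors of a common world are R-related.
So F validates K, T, KTB, S5. The strongest is S5.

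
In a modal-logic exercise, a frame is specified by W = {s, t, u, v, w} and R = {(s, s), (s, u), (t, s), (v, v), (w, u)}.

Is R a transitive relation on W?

No

Transitive: no — t R s and s R u, but not t R u.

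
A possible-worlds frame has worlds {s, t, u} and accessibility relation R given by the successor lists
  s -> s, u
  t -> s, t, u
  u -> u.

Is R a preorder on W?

Yes

Reflexive: yes — every world is R-related to itself.
Transitive: yes — every two-step R-path is closed by a direct edge.
So R is a preorder.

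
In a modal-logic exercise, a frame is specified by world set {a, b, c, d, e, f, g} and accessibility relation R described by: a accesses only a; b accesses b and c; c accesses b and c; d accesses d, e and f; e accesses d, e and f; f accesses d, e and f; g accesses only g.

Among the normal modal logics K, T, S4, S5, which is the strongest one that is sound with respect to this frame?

S5

Reflexive (axiom T): yes — every world is R-related to itself.
Transitive (axiom 4): yes — every two-step R-path is closed by a direct edge.
Euclidean (axiom 5): yes — any two successors of a common world are R-related.
So F validates K, T, S4, S5. The strongest is S5.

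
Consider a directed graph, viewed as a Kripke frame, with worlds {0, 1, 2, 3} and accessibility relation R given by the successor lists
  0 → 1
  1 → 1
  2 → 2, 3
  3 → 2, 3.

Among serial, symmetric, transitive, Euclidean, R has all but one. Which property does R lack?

Serial: yes — every world has a successor (e.g. 0 R 1).
Symmetric: no — 0 R 1 but not 1 R 0.
Transitive: yes — every two-step R-path is closed by a direct edge.
Euclidean: yes — any two successors of a common world are R-related.
Only symmetric fails.

symmetric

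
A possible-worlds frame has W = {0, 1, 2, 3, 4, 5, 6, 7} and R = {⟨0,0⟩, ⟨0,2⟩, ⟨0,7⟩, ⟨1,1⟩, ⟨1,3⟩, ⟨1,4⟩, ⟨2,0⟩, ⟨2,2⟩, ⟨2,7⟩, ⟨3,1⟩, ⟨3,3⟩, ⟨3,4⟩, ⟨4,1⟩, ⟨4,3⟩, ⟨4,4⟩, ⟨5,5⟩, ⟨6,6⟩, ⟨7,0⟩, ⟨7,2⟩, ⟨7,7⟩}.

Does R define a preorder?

Yes

Reflexive: yes — every world is R-related to itself.
Transitive: yes — every two-step R-path is closed by a direct edge.
So R is a preorder.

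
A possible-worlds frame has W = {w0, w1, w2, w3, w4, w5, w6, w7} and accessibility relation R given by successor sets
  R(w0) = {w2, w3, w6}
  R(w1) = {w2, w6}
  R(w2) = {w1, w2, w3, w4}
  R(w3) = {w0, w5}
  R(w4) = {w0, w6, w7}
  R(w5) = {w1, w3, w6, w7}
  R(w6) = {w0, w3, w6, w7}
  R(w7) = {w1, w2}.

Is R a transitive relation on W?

No

Transitive: no — w0 R w2 and w2 R w1, but not w0 R w1.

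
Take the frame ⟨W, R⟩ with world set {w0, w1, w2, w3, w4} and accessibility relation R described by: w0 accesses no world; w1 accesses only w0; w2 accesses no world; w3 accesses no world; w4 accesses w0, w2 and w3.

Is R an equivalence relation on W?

Reflexive: no — w0 is not related to itself.
Symmetric: no — w1 R w0 but not w0 R w1.
Transitive: yes — every two-step R-path is closed by a direct edge.
So R is not an equivalence relation.

No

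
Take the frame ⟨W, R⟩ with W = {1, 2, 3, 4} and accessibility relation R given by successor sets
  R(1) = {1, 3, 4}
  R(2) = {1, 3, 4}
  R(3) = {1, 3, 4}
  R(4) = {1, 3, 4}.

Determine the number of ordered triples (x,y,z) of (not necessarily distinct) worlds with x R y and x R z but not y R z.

R is Euclidean; there are no such tuples.

0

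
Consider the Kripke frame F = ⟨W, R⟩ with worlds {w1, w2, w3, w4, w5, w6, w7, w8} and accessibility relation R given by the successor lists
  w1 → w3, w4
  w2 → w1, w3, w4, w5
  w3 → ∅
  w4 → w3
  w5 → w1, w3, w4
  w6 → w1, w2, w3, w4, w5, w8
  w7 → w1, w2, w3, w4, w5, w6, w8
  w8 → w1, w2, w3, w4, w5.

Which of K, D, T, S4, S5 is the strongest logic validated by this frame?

K

Serial (axiom D): no — w3 has no R-successor.
Reflexive (axiom T): no — w1 is not related to itself.
Transitive (axiom 4): yes — every two-step R-path is closed by a direct edge.
Euclidean (axiom 5): no — w1 R w3 and w1 R w4, but not w3 R w4.
So F validates K; D would additionally require R to be serial. The strongest is K.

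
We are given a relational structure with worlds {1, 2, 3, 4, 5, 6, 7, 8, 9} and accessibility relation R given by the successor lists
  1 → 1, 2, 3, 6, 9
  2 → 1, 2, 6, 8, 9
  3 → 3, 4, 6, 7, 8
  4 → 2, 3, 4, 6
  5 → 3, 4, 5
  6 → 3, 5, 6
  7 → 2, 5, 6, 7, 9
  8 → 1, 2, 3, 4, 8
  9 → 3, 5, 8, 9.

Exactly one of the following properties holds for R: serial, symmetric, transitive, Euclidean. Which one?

Serial: yes — every world has a successor (e.g. 1 R 1).
Symmetric: no — 1 R 3 but not 3 R 1.
Transitive: no — 1 R 2 and 2 R 8, but not 1 R 8.
Euclidean: no — 1 R 2 and 1 R 3, but not 2 R 3.
Only serial holds.

serial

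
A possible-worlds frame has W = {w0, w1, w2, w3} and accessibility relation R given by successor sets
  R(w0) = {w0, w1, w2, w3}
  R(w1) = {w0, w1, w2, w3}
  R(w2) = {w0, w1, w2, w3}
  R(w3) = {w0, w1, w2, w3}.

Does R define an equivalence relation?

Reflexive: yes — every world is R-related to itself.
Symmetric: yes — every pair in R has its reverse in R.
Transitive: yes — every two-step R-path is closed by a direct edge.
So R is an equivalence relation.

Yes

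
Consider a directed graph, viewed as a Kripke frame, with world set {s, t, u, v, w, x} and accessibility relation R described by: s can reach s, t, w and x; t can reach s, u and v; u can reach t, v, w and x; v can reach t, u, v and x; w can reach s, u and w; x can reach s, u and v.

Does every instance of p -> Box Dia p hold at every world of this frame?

Yes

The schema B characterises exactly the symmetric frames.
Symmetric: yes — every pair in R has its reverse in R.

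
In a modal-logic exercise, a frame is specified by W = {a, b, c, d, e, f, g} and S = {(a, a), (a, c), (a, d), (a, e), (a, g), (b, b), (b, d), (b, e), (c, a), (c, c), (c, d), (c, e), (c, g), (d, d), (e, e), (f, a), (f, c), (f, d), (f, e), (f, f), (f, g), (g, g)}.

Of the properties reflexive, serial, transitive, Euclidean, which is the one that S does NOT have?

Reflexive: yes — every world is S-related to itself.
Serial: yes — every world has a successor (e.g. a S a).
Transitive: yes — every two-step S-path is closed by a direct edge.
Euclidean: no — a S d and a S c, but not d S c.
Only Euclidean fails.

Euclidean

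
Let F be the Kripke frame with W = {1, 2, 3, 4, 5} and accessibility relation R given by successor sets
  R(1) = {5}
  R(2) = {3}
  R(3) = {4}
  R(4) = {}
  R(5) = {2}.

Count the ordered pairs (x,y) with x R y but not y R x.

4

Enumerating: (1,5), (2,3), (3,4), (5,2).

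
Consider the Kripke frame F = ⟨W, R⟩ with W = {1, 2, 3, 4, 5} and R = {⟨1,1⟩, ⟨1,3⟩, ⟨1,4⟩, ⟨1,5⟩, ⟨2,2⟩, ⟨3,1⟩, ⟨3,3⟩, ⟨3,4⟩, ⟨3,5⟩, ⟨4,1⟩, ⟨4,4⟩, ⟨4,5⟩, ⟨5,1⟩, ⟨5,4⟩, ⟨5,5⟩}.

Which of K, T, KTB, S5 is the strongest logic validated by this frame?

T

Reflexive (axiom T): yes — every world is R-related to itself.
Symmetric (axiom B): no — 3 R 4 but not 4 R 3.
Euclidean (axiom 5): no — 1 R 4 and 1 R 3, but not 4 R 3.
So F validates K, T; KTB would additionally require R to be symmetric. The strongest is T.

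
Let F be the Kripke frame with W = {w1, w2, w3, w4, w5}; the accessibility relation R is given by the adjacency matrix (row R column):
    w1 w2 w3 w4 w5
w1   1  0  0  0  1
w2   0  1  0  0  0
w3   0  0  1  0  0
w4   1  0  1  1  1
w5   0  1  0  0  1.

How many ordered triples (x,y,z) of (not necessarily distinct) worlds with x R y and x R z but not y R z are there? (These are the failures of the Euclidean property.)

Enumerating: (w1,w5,w1), (w4,w1,w3), (w4,w1,w4), (w4,w3,w1), (w4,w3,w4), (w4,w3,w5), (w4,w5,w1), (w4,w5,w3), (w4,w5,w4), (w5,w2,w5).

10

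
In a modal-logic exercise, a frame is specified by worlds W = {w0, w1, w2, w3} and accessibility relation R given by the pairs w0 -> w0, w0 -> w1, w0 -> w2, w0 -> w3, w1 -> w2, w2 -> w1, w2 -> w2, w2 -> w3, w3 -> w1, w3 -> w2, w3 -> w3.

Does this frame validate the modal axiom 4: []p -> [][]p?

By correspondence theory, 4 is valid on a frame iff R is transitive.
Transitive: no — w1 R w2 and w2 R w3, but not w1 R w3.

No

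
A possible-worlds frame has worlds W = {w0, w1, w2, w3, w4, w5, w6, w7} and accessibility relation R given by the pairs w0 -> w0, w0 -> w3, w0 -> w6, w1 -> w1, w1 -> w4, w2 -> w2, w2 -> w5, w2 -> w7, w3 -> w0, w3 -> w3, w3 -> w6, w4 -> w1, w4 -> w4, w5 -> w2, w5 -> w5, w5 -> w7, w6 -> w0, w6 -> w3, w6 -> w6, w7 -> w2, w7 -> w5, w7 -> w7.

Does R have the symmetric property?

Yes

Symmetric: yes — every pair in R has its reverse in R.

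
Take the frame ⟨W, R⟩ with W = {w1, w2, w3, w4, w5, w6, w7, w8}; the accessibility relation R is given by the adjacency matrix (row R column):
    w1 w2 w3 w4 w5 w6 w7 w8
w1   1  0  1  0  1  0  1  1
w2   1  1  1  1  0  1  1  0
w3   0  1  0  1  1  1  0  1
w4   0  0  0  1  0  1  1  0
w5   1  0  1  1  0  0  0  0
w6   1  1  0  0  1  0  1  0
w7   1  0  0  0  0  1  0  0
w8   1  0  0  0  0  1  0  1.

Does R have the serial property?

Serial: yes — every world has a successor (e.g. w1 R w1).

Yes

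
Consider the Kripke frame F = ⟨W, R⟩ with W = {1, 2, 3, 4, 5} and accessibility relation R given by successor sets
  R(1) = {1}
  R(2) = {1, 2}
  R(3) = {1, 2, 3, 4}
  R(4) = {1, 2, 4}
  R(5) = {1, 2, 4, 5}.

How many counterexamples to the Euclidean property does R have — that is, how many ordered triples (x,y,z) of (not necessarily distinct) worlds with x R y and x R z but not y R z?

16

Enumerating: (2,1,2), (3,1,2), (3,1,3), (3,1,4), (3,2,3), (3,2,4), (3,4,3), (4,1,2), (4,1,4), (4,2,4), (5,1,2), (5,1,4), (5,1,5), (5,2,4), (5,2,5), (5,4,5).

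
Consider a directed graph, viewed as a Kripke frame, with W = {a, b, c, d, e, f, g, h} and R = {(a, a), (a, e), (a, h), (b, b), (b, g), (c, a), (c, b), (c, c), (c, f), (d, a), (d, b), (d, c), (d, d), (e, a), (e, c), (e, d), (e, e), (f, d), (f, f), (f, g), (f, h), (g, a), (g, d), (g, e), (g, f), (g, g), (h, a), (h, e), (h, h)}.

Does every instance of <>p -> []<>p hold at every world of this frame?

No

Axiom 5 corresponds to the accessibility relation being Euclidean.
Euclidean: no — a R e and a R h, but not e R h.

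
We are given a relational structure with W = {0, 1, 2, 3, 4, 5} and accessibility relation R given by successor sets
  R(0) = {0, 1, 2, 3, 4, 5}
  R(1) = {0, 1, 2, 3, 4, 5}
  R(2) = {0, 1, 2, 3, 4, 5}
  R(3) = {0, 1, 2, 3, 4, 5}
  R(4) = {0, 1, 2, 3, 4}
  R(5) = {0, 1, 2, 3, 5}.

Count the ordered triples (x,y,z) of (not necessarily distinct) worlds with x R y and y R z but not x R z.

8

Enumerating: (4,0,5), (4,1,5), (4,2,5), (4,3,5), (5,0,4), (5,1,4), (5,2,4), (5,3,4).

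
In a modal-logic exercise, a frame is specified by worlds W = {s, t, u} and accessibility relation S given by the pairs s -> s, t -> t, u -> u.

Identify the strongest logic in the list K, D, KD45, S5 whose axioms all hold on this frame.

S5

Serial (axiom D): yes — every world has a successor (e.g. s S s).
Euclidean (axiom 5): yes — any two successors of a common world are S-related.
Transitive (axiom 4): yes — every two-step S-path is closed by a direct edge.
Reflexive (axiom T): yes — every world is S-related to itself.
So F validates K, D, KD45, S5. The strongest is S5.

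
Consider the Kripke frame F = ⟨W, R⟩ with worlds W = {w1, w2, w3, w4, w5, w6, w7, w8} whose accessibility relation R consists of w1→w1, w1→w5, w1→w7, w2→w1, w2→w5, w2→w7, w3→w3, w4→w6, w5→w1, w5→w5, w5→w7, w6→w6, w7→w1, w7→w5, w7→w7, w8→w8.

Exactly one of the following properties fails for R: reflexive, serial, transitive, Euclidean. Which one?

Reflexive: no — w2 is not related to itself.
Serial: yes — every world has a successor (e.g. w1 R w1).
Transitive: yes — every two-step R-path is closed by a direct edge.
Euclidean: yes — any two successors of a common world are R-related.
Only reflexive fails.

reflexive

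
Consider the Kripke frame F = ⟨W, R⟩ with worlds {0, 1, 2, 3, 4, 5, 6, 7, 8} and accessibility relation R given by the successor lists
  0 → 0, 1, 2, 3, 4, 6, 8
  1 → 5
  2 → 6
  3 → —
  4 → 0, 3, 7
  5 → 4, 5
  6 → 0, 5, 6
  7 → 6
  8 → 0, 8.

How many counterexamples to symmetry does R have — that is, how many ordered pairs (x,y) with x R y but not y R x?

Enumerating: (0,1), (0,2), (0,3), (1,5), (2,6), (4,3), (4,7), (5,4), (6,5), (7,6).

10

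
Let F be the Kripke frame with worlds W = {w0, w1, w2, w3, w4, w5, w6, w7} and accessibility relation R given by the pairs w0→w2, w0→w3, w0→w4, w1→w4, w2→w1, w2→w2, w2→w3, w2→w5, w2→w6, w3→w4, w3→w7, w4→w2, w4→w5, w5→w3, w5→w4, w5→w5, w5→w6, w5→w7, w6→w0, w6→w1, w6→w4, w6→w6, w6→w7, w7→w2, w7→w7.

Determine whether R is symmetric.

No

Symmetric: no — w0 R w2 but not w2 R w0.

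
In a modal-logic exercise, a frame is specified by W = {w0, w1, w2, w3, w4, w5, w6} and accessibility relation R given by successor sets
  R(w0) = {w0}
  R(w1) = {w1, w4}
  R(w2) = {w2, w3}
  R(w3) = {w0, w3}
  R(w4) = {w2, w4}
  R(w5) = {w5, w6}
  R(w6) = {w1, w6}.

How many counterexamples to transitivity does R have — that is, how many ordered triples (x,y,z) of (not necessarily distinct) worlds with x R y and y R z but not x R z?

Enumerating: (w1,w4,w2), (w2,w3,w0), (w4,w2,w3), (w5,w6,w1), (w6,w1,w4).

5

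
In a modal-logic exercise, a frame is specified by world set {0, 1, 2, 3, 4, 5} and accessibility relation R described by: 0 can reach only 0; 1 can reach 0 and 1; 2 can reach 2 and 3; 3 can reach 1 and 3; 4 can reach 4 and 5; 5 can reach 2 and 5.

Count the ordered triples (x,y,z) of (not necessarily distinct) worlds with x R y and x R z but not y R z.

5

Enumerating: (1,0,1), (2,3,2), (3,1,3), (4,5,4), (5,2,5).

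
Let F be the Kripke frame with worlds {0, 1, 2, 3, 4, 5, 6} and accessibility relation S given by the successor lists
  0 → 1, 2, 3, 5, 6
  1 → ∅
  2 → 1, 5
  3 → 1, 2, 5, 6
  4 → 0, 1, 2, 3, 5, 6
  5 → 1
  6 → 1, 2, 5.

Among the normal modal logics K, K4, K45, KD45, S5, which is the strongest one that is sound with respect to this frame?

K4

Transitive (axiom 4): yes — every two-step S-path is closed by a direct edge.
Euclidean (axiom 5): no — 0 S 1 and 0 S 2, but not 1 S 2.
Serial (axiom D): no — 1 has no S-successor.
Reflexive (axiom T): no — 0 is not related to itself.
So F validates K, K4; K45 would additionally require S to be Euclidean. The strongest is K4.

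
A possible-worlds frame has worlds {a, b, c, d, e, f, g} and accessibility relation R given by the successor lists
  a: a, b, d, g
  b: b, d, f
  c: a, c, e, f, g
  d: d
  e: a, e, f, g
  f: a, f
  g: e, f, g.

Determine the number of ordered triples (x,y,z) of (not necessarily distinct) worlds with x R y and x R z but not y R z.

Enumerating: (a,b,a), (a,b,g), (a,d,a), (a,d,b), (a,d,g), (a,g,a), (a,g,b), (a,g,d), (b,d,b), (b,d,f), (b,f,b), (b,f,d), … and 17 more.
Total: 29.

29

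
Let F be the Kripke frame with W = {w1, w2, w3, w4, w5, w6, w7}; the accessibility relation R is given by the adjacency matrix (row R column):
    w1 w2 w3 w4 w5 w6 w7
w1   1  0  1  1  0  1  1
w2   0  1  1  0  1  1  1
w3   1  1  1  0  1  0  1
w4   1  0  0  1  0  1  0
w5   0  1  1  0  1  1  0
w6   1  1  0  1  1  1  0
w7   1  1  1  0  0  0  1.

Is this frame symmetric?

Symmetric: yes — every pair in R has its reverse in R.

Yes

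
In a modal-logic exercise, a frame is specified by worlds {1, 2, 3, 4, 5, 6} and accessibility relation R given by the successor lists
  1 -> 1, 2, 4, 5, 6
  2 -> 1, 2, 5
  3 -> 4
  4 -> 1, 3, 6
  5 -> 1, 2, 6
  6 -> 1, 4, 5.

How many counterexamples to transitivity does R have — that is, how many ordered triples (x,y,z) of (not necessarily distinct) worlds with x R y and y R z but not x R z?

Enumerating: (1,4,3), (2,1,4), (2,1,6), (2,5,6), (3,4,1), (3,4,3), (3,4,6), (4,1,2), (4,1,4), (4,1,5), (4,3,4), (4,6,4), … and 12 more.
Total: 24.

24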